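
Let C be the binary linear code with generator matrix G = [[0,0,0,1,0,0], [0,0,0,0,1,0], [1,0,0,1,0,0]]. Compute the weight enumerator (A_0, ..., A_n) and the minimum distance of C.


Weight distribution: A_0 = 1, A_1 = 3, A_2 = 3, A_3 = 1. Minimum distance d = 1.

Enumerate all 2^3 = 8 messages m ∈ F_2^3.
For each, compute codeword c = mG in F_2^6, then tally its weight.
  m = 000 → c = 000000, weight = 0.
  m = 100 → c = 000100, weight = 1.
  m = 010 → c = 000010, weight = 1.
  m = 110 → c = 000110, weight = 2.
  m = 001 → c = 100100, weight = 2.
  m = 101 → c = 100000, weight = 1.
  m = 011 → c = 100110, weight = 3.
  m = 111 → c = 100010, weight = 2.
Tally weights:
  weight 0: 1 codewords.
  weight 1: 3 codewords.
  weight 2: 3 codewords.
  weight 3: 1 codewords.
Minimum distance d = smallest w > 0 with A_w > 0 = 1.
Sanity: Σ A_w = 8 = 2^3 = 8 ✓.


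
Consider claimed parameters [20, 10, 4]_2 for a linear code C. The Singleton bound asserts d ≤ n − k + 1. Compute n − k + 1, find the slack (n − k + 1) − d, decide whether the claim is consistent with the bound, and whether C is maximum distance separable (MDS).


Singleton RHS = n − k + 1 = 11, slack = 7, bound satisfied, not MDS.

Singleton bound: d ≤ n − k + 1.
Here n = 20, k = 10, so n − k + 1 = 11.
Given d = 4, check d ≤ 11: YES.
Slack = (n − k + 1) − d = 7.
The code is NOT MDS (slack = 7 > 0).
Description: the claimed parameters are [20, 10, 4]_2; such a code would be non-MDS.


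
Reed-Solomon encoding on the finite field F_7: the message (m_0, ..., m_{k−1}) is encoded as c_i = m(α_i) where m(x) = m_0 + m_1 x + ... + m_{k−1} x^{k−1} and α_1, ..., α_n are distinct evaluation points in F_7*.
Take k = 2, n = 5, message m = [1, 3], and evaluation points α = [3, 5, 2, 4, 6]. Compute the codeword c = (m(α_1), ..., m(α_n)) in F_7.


c = [3, 2, 0, 6, 5]

Message polynomial: m(x) = 1 + 3·x (mod 7).
For each evaluation point α_i, compute m(α_i) mod 7:
  α_1 = 3: Horner steps 3 → 3, so m(3) = 3.
  α_2 = 5: Horner steps 3 → 2, so m(5) = 2.
  α_3 = 2: Horner steps 3 → 0, so m(2) = 0.
  α_4 = 4: Horner steps 3 → 6, so m(4) = 6.
  α_5 = 6: Horner steps 3 → 5, so m(6) = 5.
Codeword c = [3, 2, 0, 6, 5] ∈ F_7^5.


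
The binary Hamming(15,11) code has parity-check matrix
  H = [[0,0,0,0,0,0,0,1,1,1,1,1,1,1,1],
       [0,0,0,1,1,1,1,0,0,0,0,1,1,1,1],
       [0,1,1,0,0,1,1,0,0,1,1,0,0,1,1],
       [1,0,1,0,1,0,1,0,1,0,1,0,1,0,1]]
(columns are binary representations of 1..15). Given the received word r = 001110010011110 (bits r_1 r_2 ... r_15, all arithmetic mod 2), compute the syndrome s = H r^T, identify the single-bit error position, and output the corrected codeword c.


s = (1, 1, 1, 0)^T, error position = 14, corrected codeword c = 001110010011100

Compute s = H r^T mod 2 one row at a time:
  s_1 = 1 + 0 + 0 + 1 + 1 + 1 + 1 + 0 = 5 ≡ 1 (mod 2).
  s_2 = 1 + 1 + 0 + 0 + 1 + 1 + 1 + 0 = 5 ≡ 1 (mod 2).
  s_3 = 0 + 1 + 0 + 0 + 0 + 1 + 1 + 0 = 3 ≡ 1 (mod 2).
  s_4 = 0 + 1 + 1 + 0 + 0 + 1 + 1 + 0 = 4 ≡ 0 (mod 2).
s = (1, 1, 1, 0)^T — this equals column 14 of H (binary 1110), so error is at position 14.
Correct: flip bit 14 of r = 001110010011110 to get c = 001110010011100.


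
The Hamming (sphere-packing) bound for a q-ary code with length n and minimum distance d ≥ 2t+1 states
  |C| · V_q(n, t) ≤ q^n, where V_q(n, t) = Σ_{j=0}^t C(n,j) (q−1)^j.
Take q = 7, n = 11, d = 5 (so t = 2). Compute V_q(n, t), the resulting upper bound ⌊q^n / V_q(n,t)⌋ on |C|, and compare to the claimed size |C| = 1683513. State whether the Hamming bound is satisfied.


V_q(n, t) = 2047, q^n = 1977326743, Hamming bound = 965963, |C| = 1683513 > bound (violated).

Step 1: Compute V_q(n, t) = Σ_{j=0}^2 C(n, j) (q−1)^j.
  j = 0: C(11,0)·(6)^0 = 1·1 = 1.
  j = 1: C(11,1)·(6)^1 = 11·6 = 66.
  j = 2: C(11,2)·(6)^2 = 55·36 = 1980.
  V_q(n, t) = 1 + 66 + 1980 = 2047.
Step 2: q^n = 7^11 = 1977326743.
Step 3: Hamming bound ⌊q^n / V_q(n,t)⌋ = ⌊1977326743/2047⌋ = 965963.
Step 4: Compare |C| = 1683513 to 965963: violated.
The claimed |C| lies above the Hamming bound, so no 7-ary code of length 11 with d ≥ 5 can have 1683513 codewords.


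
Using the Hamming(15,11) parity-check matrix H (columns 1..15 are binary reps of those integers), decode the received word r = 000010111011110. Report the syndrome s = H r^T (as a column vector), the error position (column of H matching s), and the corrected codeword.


s = (0, 1, 1, 1)^T, error position = 7, corrected codeword c = 000010011011110

Compute s = H r^T mod 2 one row at a time:
  s_1 = 1 + 1 + 0 + 1 + 1 + 1 + 1 + 0 = 6 ≡ 0 (mod 2).
  s_2 = 0 + 1 + 0 + 1 + 1 + 1 + 1 + 0 = 5 ≡ 1 (mod 2).
  s_3 = 0 + 0 + 0 + 1 + 0 + 1 + 1 + 0 = 3 ≡ 1 (mod 2).
  s_4 = 0 + 0 + 1 + 1 + 1 + 1 + 1 + 0 = 5 ≡ 1 (mod 2).
s = (0, 1, 1, 1)^T — this equals column 7 of H (binary 0111), so error is at position 7.
Correct: flip bit 7 of r = 000010111011110 to get c = 000010011011110.


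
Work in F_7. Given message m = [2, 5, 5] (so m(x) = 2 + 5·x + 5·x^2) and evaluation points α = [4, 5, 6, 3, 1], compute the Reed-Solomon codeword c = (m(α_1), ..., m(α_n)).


c = [4, 5, 2, 6, 5]

Message polynomial: m(x) = 2 + 5·x + 5·x^2 (mod 7).
For each evaluation point α_i, compute m(α_i) mod 7:
  α_1 = 4: Horner steps 5 → 4 → 4, so m(4) = 4.
  α_2 = 5: Horner steps 5 → 2 → 5, so m(5) = 5.
  α_3 = 6: Horner steps 5 → 0 → 2, so m(6) = 2.
  α_4 = 3: Horner steps 5 → 6 → 6, so m(3) = 6.
  α_5 = 1: Horner steps 5 → 3 → 5, so m(1) = 5.
Codeword c = [4, 5, 2, 6, 5] ∈ F_7^5.


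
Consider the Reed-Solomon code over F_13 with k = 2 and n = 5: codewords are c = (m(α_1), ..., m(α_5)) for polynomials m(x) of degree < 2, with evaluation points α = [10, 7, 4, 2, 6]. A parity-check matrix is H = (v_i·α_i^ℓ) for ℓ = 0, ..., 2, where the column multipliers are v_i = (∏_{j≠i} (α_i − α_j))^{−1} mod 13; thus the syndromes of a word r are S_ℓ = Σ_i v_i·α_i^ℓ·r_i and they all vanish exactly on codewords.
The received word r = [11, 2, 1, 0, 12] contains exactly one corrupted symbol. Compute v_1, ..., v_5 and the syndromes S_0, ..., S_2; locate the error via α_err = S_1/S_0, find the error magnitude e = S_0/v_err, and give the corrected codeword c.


S = (10, 1, 4), error at position 3, error magnitude e = 8, c = [11, 2, 6, 0, 12].

Step 1: column multipliers v_i = (∏_{j≠i}(α_i − α_j))^{−1} mod 13.
  i = 1 (α = 10): (10−7)(10−4)(10−2)(10−6) = 3·6·8·4 = 576 ≡ 4, so v_1 = 4^{−1} = 10 (mod 13).
  i = 2 (α = 7): (7−10)(7−4)(7−2)(7−6) = (−3)·3·5·1 = −45 ≡ 7, so v_2 = 7^{−1} = 2 (mod 13).
  i = 3 (α = 4): (4−10)(4−7)(4−2)(4−6) = (−6)·(−3)·2·(−2) = −72 ≡ 6, so v_3 = 6^{−1} = 11 (mod 13).
  i = 4 (α = 2): (2−10)(2−7)(2−4)(2−6) = (−8)·(−5)·(−2)·(−4) = 320 ≡ 8, so v_4 = 8^{−1} = 5 (mod 13).
  i = 5 (α = 6): (6−10)(6−7)(6−4)(6−2) = (−4)·(−1)·2·4 = 32 ≡ 6, so v_5 = 6^{−1} = 11 (mod 13).
  v = [10, 2, 11, 5, 11].
Step 2: syndromes of r = [11, 2, 1, 0, 12] (all sums mod 13).
  S_0 = Σ v_i r_i = 10·11 + 2·2 + 11·1 + 5·0 + 11·12 = 257 ≡ 10.
  S_1 = Σ v_i α_i r_i = 10·10·11 + 2·7·2 + 11·4·1 + 5·2·0 + 11·6·12 = 1964 ≡ 1.
  α_i^2 mod 13 = [9, 10, 3, 4, 10].
  S_2 = Σ v_i α_i^2 r_i = 10·9·11 + 2·10·2 + 11·3·1 + 5·4·0 + 11·10·12 = 2383 ≡ 4.
  S = (10, 1, 4) ≠ 0, so r is not a codeword (an error is present).
Step 3: locate the error. For a single error e at position i, S_ℓ = v_i·e·α_i^ℓ, so α_err = S_1/S_0.
  S_0^{−1} = 10^{−1} = 4 (mod 13), so α_err = 1·4 = 4 ≡ 4 = α_3. Error position i = 3.
  Consistency check: S_2/S_1 = 4·1 = 4 ≡ 4 = α_err ✓ (single-error assumption holds).
Step 4: error magnitude e = S_0/v_3 = S_0·∏_{j≠3}(α_3 − α_j) = 10·6 = 60 ≡ 8 (mod 13).
Step 5: correct position 3: c_3 = r_3 − e = 1 − 8 ≡ 6 (mod 13). Hence c = [11, 2, 6, 0, 12].
  Check: interpolating c through the α_i gives m(x) = 7 + 3·x (degree < 2) with m(α_i) = c_i for every i, so c is indeed a codeword.


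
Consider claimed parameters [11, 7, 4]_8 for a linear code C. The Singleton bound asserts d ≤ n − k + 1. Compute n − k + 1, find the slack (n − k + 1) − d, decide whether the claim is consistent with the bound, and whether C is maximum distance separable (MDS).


Singleton RHS = n − k + 1 = 5, slack = 1, bound satisfied, not MDS.

Singleton bound: d ≤ n − k + 1.
Here n = 11, k = 7, so n − k + 1 = 5.
Given d = 4, check d ≤ 5: YES.
Slack = (n − k + 1) − d = 1.
The code is NOT MDS (slack = 1 > 0).
Description: the claimed parameters are [11, 7, 4]_8; such a code would be non-MDS.


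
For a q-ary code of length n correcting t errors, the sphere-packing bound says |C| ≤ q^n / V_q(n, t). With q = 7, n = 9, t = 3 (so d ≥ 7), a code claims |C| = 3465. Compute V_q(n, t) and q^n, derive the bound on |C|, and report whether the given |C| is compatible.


V_q(n, t) = 19495, q^n = 40353607, Hamming bound = 2069, |C| = 3465 > bound (violated).

Step 1: Compute V_q(n, t) = Σ_{j=0}^3 C(n, j) (q−1)^j.
  j = 0: C(9,0)·(6)^0 = 1·1 = 1.
  j = 1: C(9,1)·(6)^1 = 9·6 = 54.
  j = 2: C(9,2)·(6)^2 = 36·36 = 1296.
  j = 3: C(9,3)·(6)^3 = 84·216 = 18144.
  V_q(n, t) = 1 + 54 + 1296 + 18144 = 19495.
Step 2: q^n = 7^9 = 40353607.
Step 3: Hamming bound ⌊q^n / V_q(n,t)⌋ = ⌊40353607/19495⌋ = 2069.
Step 4: Compare |C| = 3465 to 2069: violated.
The claimed |C| lies above the Hamming bound, so no 7-ary code of length 9 with d ≥ 7 can have 3465 codewords.


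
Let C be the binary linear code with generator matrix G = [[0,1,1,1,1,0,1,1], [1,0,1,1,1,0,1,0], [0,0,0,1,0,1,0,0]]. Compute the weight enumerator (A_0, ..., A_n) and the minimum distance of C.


Weight distribution: A_0 = 1, A_2 = 1, A_3 = 1, A_5 = 3, A_6 = 2. Minimum distance d = 2.

Enumerate all 2^3 = 8 messages m ∈ F_2^3.
For each, compute codeword c = mG in F_2^8, then tally its weight.
  m = 000 → c = 00000000, weight = 0.
  m = 100 → c = 01111011, weight = 6.
  m = 010 → c = 10111010, weight = 5.
  m = 110 → c = 11000001, weight = 3.
  m = 001 → c = 00010100, weight = 2.
  m = 101 → c = 01101111, weight = 6.
  m = 011 → c = 10101110, weight = 5.
  m = 111 → c = 11010101, weight = 5.
Tally weights:
  weight 0: 1 codewords.
  weight 2: 1 codewords.
  weight 3: 1 codewords.
  weight 5: 3 codewords.
  weight 6: 2 codewords.
Minimum distance d = smallest w > 0 with A_w > 0 = 2.
Sanity: Σ A_w = 8 = 2^3 = 8 ✓.


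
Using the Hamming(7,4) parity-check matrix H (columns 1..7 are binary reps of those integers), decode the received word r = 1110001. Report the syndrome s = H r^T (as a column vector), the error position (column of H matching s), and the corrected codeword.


s = (1, 1, 1)^T, error position = 7, corrected codeword c = 1110000

Compute s = H r^T mod 2 one row at a time:
  s_1 = 0 + 0 + 0 + 1 = 1 ≡ 1 (mod 2).
  s_2 = 1 + 1 + 0 + 1 = 3 ≡ 1 (mod 2).
  s_3 = 1 + 1 + 0 + 1 = 3 ≡ 1 (mod 2).
s = (1, 1, 1)^T — this equals column 7 of H (binary 111), so error is at position 7.
Correct: flip bit 7 of r = 1110001 to get c = 1110000.


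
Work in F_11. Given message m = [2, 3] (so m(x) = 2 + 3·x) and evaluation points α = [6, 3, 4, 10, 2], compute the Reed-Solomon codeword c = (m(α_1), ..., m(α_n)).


c = [9, 0, 3, 10, 8]

Message polynomial: m(x) = 2 + 3·x (mod 11).
For each evaluation point α_i, compute m(α_i) mod 11:
  α_1 = 6: Horner steps 3 → 9, so m(6) = 9.
  α_2 = 3: Horner steps 3 → 0, so m(3) = 0.
  α_3 = 4: Horner steps 3 → 3, so m(4) = 3.
  α_4 = 10: Horner steps 3 → 10, so m(10) = 10.
  α_5 = 2: Horner steps 3 → 8, so m(2) = 8.
Codeword c = [9, 0, 3, 10, 8] ∈ F_11^5.


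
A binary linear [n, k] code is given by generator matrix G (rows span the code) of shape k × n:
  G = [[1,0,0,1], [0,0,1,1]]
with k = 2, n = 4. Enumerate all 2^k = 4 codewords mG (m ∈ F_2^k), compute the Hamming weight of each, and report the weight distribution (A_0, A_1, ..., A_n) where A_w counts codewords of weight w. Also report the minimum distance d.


Weight distribution: A_0 = 1, A_2 = 3. Minimum distance d = 2.

Enumerate all 2^2 = 4 messages m ∈ F_2^2.
For each, compute codeword c = mG in F_2^4, then tally its weight.
  m = 00 → c = 0000, weight = 0.
  m = 10 → c = 1001, weight = 2.
  m = 01 → c = 0011, weight = 2.
  m = 11 → c = 1010, weight = 2.
Tally weights:
  weight 0: 1 codewords.
  weight 2: 3 codewords.
Minimum distance d = smallest w > 0 with A_w > 0 = 2.
Sanity: Σ A_w = 4 = 2^2 = 4 ✓.


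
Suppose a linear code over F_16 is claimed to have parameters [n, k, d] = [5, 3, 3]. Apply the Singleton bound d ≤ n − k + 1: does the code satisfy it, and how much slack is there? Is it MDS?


Singleton RHS = n − k + 1 = 3, slack = 0, bound satisfied, MDS.

Singleton bound: d ≤ n − k + 1.
Here n = 5, k = 3, so n − k + 1 = 3.
Given d = 3, check d ≤ 3: YES.
Slack = (n − k + 1) − d = 0.
The code is MDS (slack = 0).
Description: the claimed parameters are [5, 3, 3]_16; such a code would be MDS (meets Singleton bound).


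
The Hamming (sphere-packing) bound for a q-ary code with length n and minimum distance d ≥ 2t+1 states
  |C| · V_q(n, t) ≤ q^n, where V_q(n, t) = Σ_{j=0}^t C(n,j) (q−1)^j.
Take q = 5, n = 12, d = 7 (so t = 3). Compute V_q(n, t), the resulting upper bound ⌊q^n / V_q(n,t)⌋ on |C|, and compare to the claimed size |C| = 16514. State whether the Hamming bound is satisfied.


V_q(n, t) = 15185, q^n = 244140625, Hamming bound = 16077, |C| = 16514 > bound (violated).

Step 1: Compute V_q(n, t) = Σ_{j=0}^3 C(n, j) (q−1)^j.
  j = 0: C(12,0)·(4)^0 = 1·1 = 1.
  j = 1: C(12,1)·(4)^1 = 12·4 = 48.
  j = 2: C(12,2)·(4)^2 = 66·16 = 1056.
  j = 3: C(12,3)·(4)^3 = 220·64 = 14080.
  V_q(n, t) = 1 + 48 + 1056 + 14080 = 15185.
Step 2: q^n = 5^12 = 244140625.
Step 3: Hamming bound ⌊q^n / V_q(n,t)⌋ = ⌊244140625/15185⌋ = 16077.
Step 4: Compare |C| = 16514 to 16077: violated.
The claimed |C| lies above the Hamming bound, so no 5-ary code of length 12 with d ≥ 7 can have 16514 codewords.


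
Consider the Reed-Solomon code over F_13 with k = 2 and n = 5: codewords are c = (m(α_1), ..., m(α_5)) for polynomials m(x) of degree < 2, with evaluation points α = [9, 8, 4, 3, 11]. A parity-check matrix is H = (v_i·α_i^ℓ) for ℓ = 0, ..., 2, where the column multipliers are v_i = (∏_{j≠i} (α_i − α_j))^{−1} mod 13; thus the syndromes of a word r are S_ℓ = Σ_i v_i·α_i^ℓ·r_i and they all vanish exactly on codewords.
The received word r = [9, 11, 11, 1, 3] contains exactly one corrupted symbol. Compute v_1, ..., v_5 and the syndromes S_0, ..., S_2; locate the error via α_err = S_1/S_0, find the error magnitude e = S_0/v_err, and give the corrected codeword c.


S = (8, 12, 5), error at position 2, error magnitude e = 12, c = [9, 12, 11, 1, 3].

Step 1: column multipliers v_i = (∏_{j≠i}(α_i − α_j))^{−1} mod 13.
  i = 1 (α = 9): (9−8)(9−4)(9−3)(9−11) = 1·5·6·(−2) = −60 ≡ 5, so v_1 = 5^{−1} = 8 (mod 13).
  i = 2 (α = 8): (8−9)(8−4)(8−3)(8−11) = (−1)·4·5·(−3) = 60 ≡ 8, so v_2 = 8^{−1} = 5 (mod 13).
  i = 3 (α = 4): (4−9)(4−8)(4−3)(4−11) = (−5)·(−4)·1·(−7) = −140 ≡ 3, so v_3 = 3^{−1} = 9 (mod 13).
  i = 4 (α = 3): (3−9)(3−8)(3−4)(3−11) = (−6)·(−5)·(−1)·(−8) = 240 ≡ 6, so v_4 = 6^{−1} = 11 (mod 13).
  i = 5 (α = 11): (11−9)(11−8)(11−4)(11−3) = 2·3·7·8 = 336 ≡ 11, so v_5 = 11^{−1} = 6 (mod 13).
  v = [8, 5, 9, 11, 6].
Step 2: syndromes of r = [9, 11, 11, 1, 3] (all sums mod 13).
  S_0 = Σ v_i r_i = 8·9 + 5·11 + 9·11 + 11·1 + 6·3 = 255 ≡ 8.
  S_1 = Σ v_i α_i r_i = 8·9·9 + 5·8·11 + 9·4·11 + 11·3·1 + 6·11·3 = 1715 ≡ 12.
  α_i^2 mod 13 = [3, 12, 3, 9, 4].
  S_2 = Σ v_i α_i^2 r_i = 8·3·9 + 5·12·11 + 9·3·11 + 11·9·1 + 6·4·3 = 1344 ≡ 5.
  S = (8, 12, 5) ≠ 0, so r is not a codeword (an error is present).
Step 3: locate the error. For a single error e at position i, S_ℓ = v_i·e·α_i^ℓ, so α_err = S_1/S_0.
  S_0^{−1} = 8^{−1} = 5 (mod 13), so α_err = 12·5 = 60 ≡ 8 = α_2. Error position i = 2.
  Consistency check: S_2/S_1 = 5·12 = 60 ≡ 8 = α_err ✓ (single-error assumption holds).
Step 4: error magnitude e = S_0/v_2 = S_0·∏_{j≠2}(α_2 − α_j) = 8·8 = 64 ≡ 12 (mod 13).
Step 5: correct position 2: c_2 = r_2 − e = 11 − 12 ≡ 12 (mod 13). Hence c = [9, 12, 11, 1, 3].
  Check: interpolating c through the α_i gives m(x) = 10 + 10·x (degree < 2) with m(α_i) = c_i for every i, so c is indeed a codeword.


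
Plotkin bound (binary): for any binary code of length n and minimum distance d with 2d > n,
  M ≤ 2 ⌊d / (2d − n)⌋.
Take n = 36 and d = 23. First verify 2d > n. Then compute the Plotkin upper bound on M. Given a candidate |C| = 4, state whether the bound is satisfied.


Plotkin bound M ≤ 4; given |C| = 4 ≤ bound (satisfied).

Check applicability: 2d = 46, n = 36.
2d − n = 10 > 0, so Plotkin applies.
Compute d/(2d−n) = 23/10 ≈ 2.3000.
⌊d/(2d−n)⌋ = 2.
Plotkin bound: M ≤ 2·2 = 4.
Given |C| = 4, check: satisfied.
This |C| is at the Plotkin bound.


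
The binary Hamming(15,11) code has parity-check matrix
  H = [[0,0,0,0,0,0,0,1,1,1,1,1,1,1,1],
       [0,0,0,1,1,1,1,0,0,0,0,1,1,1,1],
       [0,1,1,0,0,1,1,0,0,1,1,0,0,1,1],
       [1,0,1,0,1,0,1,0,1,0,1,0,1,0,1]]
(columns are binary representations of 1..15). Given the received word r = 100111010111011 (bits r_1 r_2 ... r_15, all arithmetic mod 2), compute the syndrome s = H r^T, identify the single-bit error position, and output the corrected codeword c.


s = (0, 0, 1, 0)^T, error position = 2, corrected codeword c = 110111010111011

Compute s = H r^T mod 2 one row at a time:
  s_1 = 1 + 0 + 1 + 1 + 1 + 0 + 1 + 1 = 6 ≡ 0 (mod 2).
  s_2 = 1 + 1 + 1 + 0 + 1 + 0 + 1 + 1 = 6 ≡ 0 (mod 2).
  s_3 = 0 + 0 + 1 + 0 + 1 + 1 + 1 + 1 = 5 ≡ 1 (mod 2).
  s_4 = 1 + 0 + 1 + 0 + 0 + 1 + 0 + 1 = 4 ≡ 0 (mod 2).
s = (0, 0, 1, 0)^T — this equals column 2 of H (binary 0010), so error is at position 2.
Correct: flip bit 2 of r = 100111010111011 to get c = 110111010111011.


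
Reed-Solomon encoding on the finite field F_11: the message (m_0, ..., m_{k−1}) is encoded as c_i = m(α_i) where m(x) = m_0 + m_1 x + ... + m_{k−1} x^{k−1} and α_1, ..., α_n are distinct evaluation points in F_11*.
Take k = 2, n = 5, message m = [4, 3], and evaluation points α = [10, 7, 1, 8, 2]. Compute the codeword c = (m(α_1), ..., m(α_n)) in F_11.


c = [1, 3, 7, 6, 10]

Message polynomial: m(x) = 4 + 3·x (mod 11).
For each evaluation point α_i, compute m(α_i) mod 11:
  α_1 = 10: Horner steps 3 → 1, so m(10) = 1.
  α_2 = 7: Horner steps 3 → 3, so m(7) = 3.
  α_3 = 1: Horner steps 3 → 7, so m(1) = 7.
  α_4 = 8: Horner steps 3 → 6, so m(8) = 6.
  α_5 = 2: Horner steps 3 → 10, so m(2) = 10.
Codeword c = [1, 3, 7, 6, 10] ∈ F_11^5.


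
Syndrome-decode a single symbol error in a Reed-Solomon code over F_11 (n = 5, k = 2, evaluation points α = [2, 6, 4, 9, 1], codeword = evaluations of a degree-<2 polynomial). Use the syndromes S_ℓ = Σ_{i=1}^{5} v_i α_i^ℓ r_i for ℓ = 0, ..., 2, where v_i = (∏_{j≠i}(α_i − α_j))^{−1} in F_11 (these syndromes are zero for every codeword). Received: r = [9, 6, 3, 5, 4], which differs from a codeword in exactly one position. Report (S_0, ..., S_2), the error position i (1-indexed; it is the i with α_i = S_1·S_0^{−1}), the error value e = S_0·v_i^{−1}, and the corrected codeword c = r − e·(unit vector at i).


S = (2, 4, 8), error at position 1, error magnitude e = 9, c = [0, 6, 3, 5, 4].

Step 1: column multipliers v_i = (∏_{j≠i}(α_i − α_j))^{−1} mod 11.
  i = 1 (α = 2): (2−6)(2−4)(2−9)(2−1) = (−4)·(−2)·(−7)·1 = −56 ≡ 10, so v_1 = 10^{−1} = 10 (mod 11).
  i = 2 (α = 6): (6−2)(6−4)(6−9)(6−1) = 4·2·(−3)·5 = −120 ≡ 1, so v_2 = 1^{−1} = 1 (mod 11).
  i = 3 (α = 4): (4−2)(4−6)(4−9)(4−1) = 2·(−2)·(−5)·3 = 60 ≡ 5, so v_3 = 5^{−1} = 9 (mod 11).
  i = 4 (α = 9): (9−2)(9−6)(9−4)(9−1) = 7·3·5·8 = 840 ≡ 4, so v_4 = 4^{−1} = 3 (mod 11).
  i = 5 (α = 1): (1−2)(1−6)(1−4)(1−9) = (−1)·(−5)·(−3)·(−8) = 120 ≡ 10, so v_5 = 10^{−1} = 10 (mod 11).
  v = [10, 1, 9, 3, 10].
Step 2: syndromes of r = [9, 6, 3, 5, 4] (all sums mod 11).
  S_0 = Σ v_i r_i = 10·9 + 1·6 + 9·3 + 3·5 + 10·4 = 178 ≡ 2.
  S_1 = Σ v_i α_i r_i = 10·2·9 + 1·6·6 + 9·4·3 + 3·9·5 + 10·1·4 = 499 ≡ 4.
  α_i^2 mod 11 = [4, 3, 5, 4, 1].
  S_2 = Σ v_i α_i^2 r_i = 10·4·9 + 1·3·6 + 9·5·3 + 3·4·5 + 10·1·4 = 613 ≡ 8.
  S = (2, 4, 8) ≠ 0, so r is not a codeword (an error is present).
Step 3: locate the error. For a single error e at position i, S_ℓ = v_i·e·α_i^ℓ, so α_err = S_1/S_0.
  S_0^{−1} = 2^{−1} = 6 (mod 11), so α_err = 4·6 = 24 ≡ 2 = α_1. Error position i = 1.
  Consistency check: S_2/S_1 = 8·3 = 24 ≡ 2 = α_err ✓ (single-error assumption holds).
Step 4: error magnitude e = S_0/v_1 = S_0·∏_{j≠1}(α_1 − α_j) = 2·10 = 20 ≡ 9 (mod 11).
Step 5: correct position 1: c_1 = r_1 − e = 9 − 9 ≡ 0 (mod 11). Hence c = [0, 6, 3, 5, 4].
  Check: interpolating c through the α_i gives m(x) = 8 + 7·x (degree < 2) with m(α_i) = c_i for every i, so c is indeed a codeword.


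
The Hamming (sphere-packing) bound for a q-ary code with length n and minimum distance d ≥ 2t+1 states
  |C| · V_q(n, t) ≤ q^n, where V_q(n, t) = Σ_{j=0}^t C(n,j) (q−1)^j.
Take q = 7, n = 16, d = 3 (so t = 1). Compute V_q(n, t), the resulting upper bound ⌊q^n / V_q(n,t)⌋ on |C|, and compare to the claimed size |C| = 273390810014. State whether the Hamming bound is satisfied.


V_q(n, t) = 97, q^n = 33232930569601, Hamming bound = 342607531645, |C| = 273390810014 ≤ bound (satisfied).

Step 1: Compute V_q(n, t) = Σ_{j=0}^1 C(n, j) (q−1)^j.
  j = 0: C(16,0)·(6)^0 = 1·1 = 1.
  j = 1: C(16,1)·(6)^1 = 16·6 = 96.
  V_q(n, t) = 1 + 96 = 97.
Step 2: q^n = 7^16 = 33232930569601.
Step 3: Hamming bound ⌊q^n / V_q(n,t)⌋ = ⌊33232930569601/97⌋ = 342607531645.
Step 4: Compare |C| = 273390810014 to 342607531645: satisfied.
The claimed |C| lies below the Hamming bound.


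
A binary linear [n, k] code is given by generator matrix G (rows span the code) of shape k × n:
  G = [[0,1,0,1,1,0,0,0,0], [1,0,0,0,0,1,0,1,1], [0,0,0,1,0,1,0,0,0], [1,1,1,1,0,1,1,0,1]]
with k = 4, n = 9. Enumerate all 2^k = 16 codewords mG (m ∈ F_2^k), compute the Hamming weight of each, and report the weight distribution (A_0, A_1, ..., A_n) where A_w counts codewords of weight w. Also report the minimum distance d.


Weight distribution: A_0 = 1, A_2 = 1, A_3 = 2, A_4 = 3, A_5 = 4, A_6 = 3, A_7 = 2. Minimum distance d = 2.

Enumerate all 2^4 = 16 messages m ∈ F_2^4.
For each, compute codeword c = mG in F_2^9, then tally its weight.
  m = 0000 → c = 000000000, weight = 0.
  m = 1000 → c = 010110000, weight = 3.
  m = 0100 → c = 100001011, weight = 4.
  m = 1100 → c = 110111011, weight = 7.
  m = 0010 → c = 000101000, weight = 2.
  m = 1010 → c = 010011000, weight = 3.
  m = 0110 → c = 100100011, weight = 4.
  m = 1110 → c = 110010011, weight = 5.
  m = 0001 → c = 111101101, weight = 7.
  m = 1001 → c = 101011101, weight = 6.
  m = 0101 → c = 011100110, weight = 5.
  m = 1101 → c = 001010110, weight = 4.
  m = 0011 → c = 111000101, weight = 5.
  m = 1011 → c = 101110101, weight = 6.
  m = 0111 → c = 011001110, weight = 5.
  m = 1111 → c = 001111110, weight = 6.
Tally weights:
  weight 0: 1 codewords.
  weight 2: 1 codewords.
  weight 3: 2 codewords.
  weight 4: 3 codewords.
  weight 5: 4 codewords.
  weight 6: 3 codewords.
  weight 7: 2 codewords.
Minimum distance d = smallest w > 0 with A_w > 0 = 2.
Sanity: Σ A_w = 16 = 2^4 = 16 ✓.


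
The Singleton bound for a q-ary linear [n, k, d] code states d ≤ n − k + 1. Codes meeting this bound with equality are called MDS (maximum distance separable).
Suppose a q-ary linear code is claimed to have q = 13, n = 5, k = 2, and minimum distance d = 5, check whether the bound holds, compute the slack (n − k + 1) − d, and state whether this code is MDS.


Singleton RHS = n − k + 1 = 4, slack = -1, bound violated (no such code; not MDS).

Singleton bound: d ≤ n − k + 1.
Here n = 5, k = 2, so n − k + 1 = 4.
Given d = 5, check d ≤ 4: NO.
Slack = (n − k + 1) − d = -1.
The slack is negative: d = 5 exceeds n − k + 1 = 4 by 1, so the Singleton bound is violated and no linear [5, 2, 5]_13 code can exist. In particular it is not MDS (MDS requires d = n − k + 1 exactly).
Description: the claimed parameters are [5, 2, 5]_13; such a code would be impossible (violates the Singleton bound).


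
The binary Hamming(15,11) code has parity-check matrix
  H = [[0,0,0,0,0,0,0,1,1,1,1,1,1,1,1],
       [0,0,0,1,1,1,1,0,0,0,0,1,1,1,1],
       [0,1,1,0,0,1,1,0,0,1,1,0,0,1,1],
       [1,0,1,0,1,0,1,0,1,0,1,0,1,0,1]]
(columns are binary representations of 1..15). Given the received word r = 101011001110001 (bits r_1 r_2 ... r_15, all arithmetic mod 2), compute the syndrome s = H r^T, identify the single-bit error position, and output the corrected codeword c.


s = (0, 1, 1, 0)^T, error position = 6, corrected codeword c = 101010001110001

Compute s = H r^T mod 2 one row at a time:
  s_1 = 0 + 1 + 1 + 1 + 0 + 0 + 0 + 1 = 4 ≡ 0 (mod 2).
  s_2 = 0 + 1 + 1 + 0 + 0 + 0 + 0 + 1 = 3 ≡ 1 (mod 2).
  s_3 = 0 + 1 + 1 + 0 + 1 + 1 + 0 + 1 = 5 ≡ 1 (mod 2).
  s_4 = 1 + 1 + 1 + 0 + 1 + 1 + 0 + 1 = 6 ≡ 0 (mod 2).
s = (0, 1, 1, 0)^T — this equals column 6 of H (binary 0110), so error is at position 6.
Correct: flip bit 6 of r = 101011001110001 to get c = 101010001110001.


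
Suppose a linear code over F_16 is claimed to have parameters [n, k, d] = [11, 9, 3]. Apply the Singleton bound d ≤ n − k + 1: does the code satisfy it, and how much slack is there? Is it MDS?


Singleton RHS = n − k + 1 = 3, slack = 0, bound satisfied, MDS.

Singleton bound: d ≤ n − k + 1.
Here n = 11, k = 9, so n − k + 1 = 3.
Given d = 3, check d ≤ 3: YES.
Slack = (n − k + 1) − d = 0.
The code is MDS (slack = 0).
Description: the claimed parameters are [11, 9, 3]_16; such a code would be MDS (meets Singleton bound).


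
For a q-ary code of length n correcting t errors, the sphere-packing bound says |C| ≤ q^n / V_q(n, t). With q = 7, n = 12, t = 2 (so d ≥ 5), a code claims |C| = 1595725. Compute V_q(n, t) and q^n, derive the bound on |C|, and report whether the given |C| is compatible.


V_q(n, t) = 2449, q^n = 13841287201, Hamming bound = 5651811, |C| = 1595725 ≤ bound (satisfied).

Step 1: Compute V_q(n, t) = Σ_{j=0}^2 C(n, j) (q−1)^j.
  j = 0: C(12,0)·(6)^0 = 1·1 = 1.
  j = 1: C(12,1)·(6)^1 = 12·6 = 72.
  j = 2: C(12,2)·(6)^2 = 66·36 = 2376.
  V_q(n, t) = 1 + 72 + 2376 = 2449.
Step 2: q^n = 7^12 = 13841287201.
Step 3: Hamming bound ⌊q^n / V_q(n,t)⌋ = ⌊13841287201/2449⌋ = 5651811.
Step 4: Compare |C| = 1595725 to 5651811: satisfied.
The claimed |C| lies below the Hamming bound.


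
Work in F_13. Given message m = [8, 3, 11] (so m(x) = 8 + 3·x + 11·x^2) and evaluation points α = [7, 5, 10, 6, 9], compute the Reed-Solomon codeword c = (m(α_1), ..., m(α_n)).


c = [9, 12, 7, 6, 3]

Message polynomial: m(x) = 8 + 3·x + 11·x^2 (mod 13).
For each evaluation point α_i, compute m(α_i) mod 13:
  α_1 = 7: Horner steps 11 → 2 → 9, so m(7) = 9.
  α_2 = 5: Horner steps 11 → 6 → 12, so m(5) = 12.
  α_3 = 10: Horner steps 11 → 9 → 7, so m(10) = 7.
  α_4 = 6: Horner steps 11 → 4 → 6, so m(6) = 6.
  α_5 = 9: Horner steps 11 → 11 → 3, so m(9) = 3.
Codeword c = [9, 12, 7, 6, 3] ∈ F_13^5.


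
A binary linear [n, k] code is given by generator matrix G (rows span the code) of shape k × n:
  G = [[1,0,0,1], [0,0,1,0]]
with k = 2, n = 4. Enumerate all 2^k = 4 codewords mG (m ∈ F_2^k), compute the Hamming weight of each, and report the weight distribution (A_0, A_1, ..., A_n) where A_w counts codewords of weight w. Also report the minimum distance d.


Weight distribution: A_0 = 1, A_1 = 1, A_2 = 1, A_3 = 1. Minimum distance d = 1.

Enumerate all 2^2 = 4 messages m ∈ F_2^2.
For each, compute codeword c = mG in F_2^4, then tally its weight.
  m = 00 → c = 0000, weight = 0.
  m = 10 → c = 1001, weight = 2.
  m = 01 → c = 0010, weight = 1.
  m = 11 → c = 1011, weight = 3.
Tally weights:
  weight 0: 1 codewords.
  weight 1: 1 codewords.
  weight 2: 1 codewords.
  weight 3: 1 codewords.
Minimum distance d = smallest w > 0 with A_w > 0 = 1.
Sanity: Σ A_w = 4 = 2^2 = 4 ✓.


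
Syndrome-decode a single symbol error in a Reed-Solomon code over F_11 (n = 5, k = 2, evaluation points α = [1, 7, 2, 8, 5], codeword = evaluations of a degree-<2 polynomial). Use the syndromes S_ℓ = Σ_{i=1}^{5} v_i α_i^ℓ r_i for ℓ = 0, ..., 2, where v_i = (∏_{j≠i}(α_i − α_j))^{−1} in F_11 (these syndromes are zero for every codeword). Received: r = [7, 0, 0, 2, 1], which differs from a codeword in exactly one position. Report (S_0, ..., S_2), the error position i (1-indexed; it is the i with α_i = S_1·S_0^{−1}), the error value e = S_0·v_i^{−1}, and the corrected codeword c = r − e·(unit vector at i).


S = (4, 6, 9), error at position 2, error magnitude e = 2, c = [7, 9, 0, 2, 1].

Step 1: column multipliers v_i = (∏_{j≠i}(α_i − α_j))^{−1} mod 11.
  i = 1 (α = 1): (1−7)(1−2)(1−8)(1−5) = (−6)·(−1)·(−7)·(−4) = 168 ≡ 3, so v_1 = 3^{−1} = 4 (mod 11).
  i = 2 (α = 7): (7−1)(7−2)(7−8)(7−5) = 6·5·(−1)·2 = −60 ≡ 6, so v_2 = 6^{−1} = 2 (mod 11).
  i = 3 (α = 2): (2−1)(2−7)(2−8)(2−5) = 1·(−5)·(−6)·(−3) = −90 ≡ 9, so v_3 = 9^{−1} = 5 (mod 11).
  i = 4 (α = 8): (8−1)(8−7)(8−2)(8−5) = 7·1·6·3 = 126 ≡ 5, so v_4 = 5^{−1} = 9 (mod 11).
  i = 5 (α = 5): (5−1)(5−7)(5−2)(5−8) = 4·(−2)·3·(−3) = 72 ≡ 6, so v_5 = 6^{−1} = 2 (mod 11).
  v = [4, 2, 5, 9, 2].
Step 2: syndromes of r = [7, 0, 0, 2, 1] (all sums mod 11).
  S_0 = Σ v_i r_i = 4·7 + 2·0 + 5·0 + 9·2 + 2·1 = 48 ≡ 4.
  S_1 = Σ v_i α_i r_i = 4·1·7 + 2·7·0 + 5·2·0 + 9·8·2 + 2·5·1 = 182 ≡ 6.
  α_i^2 mod 11 = [1, 5, 4, 9, 3].
  S_2 = Σ v_i α_i^2 r_i = 4·1·7 + 2·5·0 + 5·4·0 + 9·9·2 + 2·3·1 = 196 ≡ 9.
  S = (4, 6, 9) ≠ 0, so r is not a codeword (an error is present).
Step 3: locate the error. For a single error e at position i, S_ℓ = v_i·e·α_i^ℓ, so α_err = S_1/S_0.
  S_0^{−1} = 4^{−1} = 3 (mod 11), so α_err = 6·3 = 18 ≡ 7 = α_2. Error position i = 2.
  Consistency check: S_2/S_1 = 9·2 = 18 ≡ 7 = α_err ✓ (single-error assumption holds).
Step 4: error magnitude e = S_0/v_2 = S_0·∏_{j≠2}(α_2 − α_j) = 4·6 = 24 ≡ 2 (mod 11).
Step 5: correct position 2: c_2 = r_2 − e = 0 − 2 ≡ 9 (mod 11). Hence c = [7, 9, 0, 2, 1].
  Check: interpolating c through the α_i gives m(x) = 3 + 4·x (degree < 2) with m(α_i) = c_i for every i, so c is indeed a codeword.


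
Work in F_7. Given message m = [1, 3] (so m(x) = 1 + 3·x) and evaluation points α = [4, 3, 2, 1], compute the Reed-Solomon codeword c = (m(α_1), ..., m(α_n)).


c = [6, 3, 0, 4]

Message polynomial: m(x) = 1 + 3·x (mod 7).
For each evaluation point α_i, compute m(α_i) mod 7:
  α_1 = 4: Horner steps 3 → 6, so m(4) = 6.
  α_2 = 3: Horner steps 3 → 3, so m(3) = 3.
  α_3 = 2: Horner steps 3 → 0, so m(2) = 0.
  α_4 = 1: Horner steps 3 → 4, so m(1) = 4.
Codeword c = [6, 3, 0, 4] ∈ F_7^4.


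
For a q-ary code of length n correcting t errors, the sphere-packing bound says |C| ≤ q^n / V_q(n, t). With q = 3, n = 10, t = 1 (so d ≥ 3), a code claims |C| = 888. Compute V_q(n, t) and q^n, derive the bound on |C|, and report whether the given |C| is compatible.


V_q(n, t) = 21, q^n = 59049, Hamming bound = 2811, |C| = 888 ≤ bound (satisfied).

Step 1: Compute V_q(n, t) = Σ_{j=0}^1 C(n, j) (q−1)^j.
  j = 0: C(10,0)·(2)^0 = 1·1 = 1.
  j = 1: C(10,1)·(2)^1 = 10·2 = 20.
  V_q(n, t) = 1 + 20 = 21.
Step 2: q^n = 3^10 = 59049.
Step 3: Hamming bound ⌊q^n / V_q(n,t)⌋ = ⌊59049/21⌋ = 2811.
Step 4: Compare |C| = 888 to 2811: satisfied.
The claimed |C| lies below the Hamming bound.


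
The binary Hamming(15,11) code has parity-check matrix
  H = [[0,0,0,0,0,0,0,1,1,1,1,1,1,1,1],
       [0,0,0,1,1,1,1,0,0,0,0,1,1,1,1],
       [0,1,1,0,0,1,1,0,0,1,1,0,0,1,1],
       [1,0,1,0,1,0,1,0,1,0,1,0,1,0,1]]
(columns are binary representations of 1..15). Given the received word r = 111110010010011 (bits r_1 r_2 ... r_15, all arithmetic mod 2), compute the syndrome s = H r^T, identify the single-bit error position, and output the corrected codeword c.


s = (0, 0, 1, 1)^T, error position = 3, corrected codeword c = 110110010010011

Compute s = H r^T mod 2 one row at a time:
  s_1 = 1 + 0 + 0 + 1 + 0 + 0 + 1 + 1 = 4 ≡ 0 (mod 2).
  s_2 = 1 + 1 + 0 + 0 + 0 + 0 + 1 + 1 = 4 ≡ 0 (mod 2).
  s_3 = 1 + 1 + 0 + 0 + 0 + 1 + 1 + 1 = 5 ≡ 1 (mod 2).
  s_4 = 1 + 1 + 1 + 0 + 0 + 1 + 0 + 1 = 5 ≡ 1 (mod 2).
s = (0, 0, 1, 1)^T — this equals column 3 of H (binary 0011), so error is at position 3.
Correct: flip bit 3 of r = 111110010010011 to get c = 110110010010011.


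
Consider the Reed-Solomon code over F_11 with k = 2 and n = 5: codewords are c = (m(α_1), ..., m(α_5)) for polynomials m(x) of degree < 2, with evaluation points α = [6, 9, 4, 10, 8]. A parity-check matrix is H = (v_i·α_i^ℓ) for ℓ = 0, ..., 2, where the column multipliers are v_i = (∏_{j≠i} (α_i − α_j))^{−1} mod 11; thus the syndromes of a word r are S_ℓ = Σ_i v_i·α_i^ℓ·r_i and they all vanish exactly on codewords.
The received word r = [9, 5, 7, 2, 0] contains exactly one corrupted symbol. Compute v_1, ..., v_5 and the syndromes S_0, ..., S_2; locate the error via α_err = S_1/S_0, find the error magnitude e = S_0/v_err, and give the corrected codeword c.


S = (10, 2, 7), error at position 2, error magnitude e = 4, c = [9, 1, 7, 2, 0].

Step 1: column multipliers v_i = (∏_{j≠i}(α_i − α_j))^{−1} mod 11.
  i = 1 (α = 6): (6−9)(6−4)(6−10)(6−8) = (−3)·2·(−4)·(−2) = −48 ≡ 7, so v_1 = 7^{−1} = 8 (mod 11).
  i = 2 (α = 9): (9−6)(9−4)(9−10)(9−8) = 3·5·(−1)·1 = −15 ≡ 7, so v_2 = 7^{−1} = 8 (mod 11).
  i = 3 (α = 4): (4−6)(4−9)(4−10)(4−8) = (−2)·(−5)·(−6)·(−4) = 240 ≡ 9, so v_3 = 9^{−1} = 5 (mod 11).
  i = 4 (α = 10): (10−6)(10−9)(10−4)(10−8) = 4·1·6·2 = 48 ≡ 4, so v_4 = 4^{−1} = 3 (mod 11).
  i = 5 (α = 8): (8−6)(8−9)(8−4)(8−10) = 2·(−1)·4·(−2) = 16 ≡ 5, so v_5 = 5^{−1} = 9 (mod 11).
  v = [8, 8, 5, 3, 9].
Step 2: syndromes of r = [9, 5, 7, 2, 0] (all sums mod 11).
  S_0 = Σ v_i r_i = 8·9 + 8·5 + 5·7 + 3·2 + 9·0 = 153 ≡ 10.
  S_1 = Σ v_i α_i r_i = 8·6·9 + 8·9·5 + 5·4·7 + 3·10·2 + 9·8·0 = 992 ≡ 2.
  α_i^2 mod 11 = [3, 4, 5, 1, 9].
  S_2 = Σ v_i α_i^2 r_i = 8·3·9 + 8·4·5 + 5·5·7 + 3·1·2 + 9·9·0 = 557 ≡ 7.
  S = (10, 2, 7) ≠ 0, so r is not a codeword (an error is present).
Step 3: locate the error. For a single error e at position i, S_ℓ = v_i·e·α_i^ℓ, so α_err = S_1/S_0.
  S_0^{−1} = 10^{−1} = 10 (mod 11), so α_err = 2·10 = 20 ≡ 9 = α_2. Error position i = 2.
  Consistency check: S_2/S_1 = 7·6 = 42 ≡ 9 = α_err ✓ (single-error assumption holds).
Step 4: error magnitude e = S_0/v_2 = S_0·∏_{j≠2}(α_2 − α_j) = 10·7 = 70 ≡ 4 (mod 11).
Step 5: correct position 2: c_2 = r_2 − e = 5 − 4 ≡ 1 (mod 11). Hence c = [9, 1, 7, 2, 0].
  Check: interpolating c through the α_i gives m(x) = 3 + 1·x (degree < 2) with m(α_i) = c_i for every i, so c is indeed a codeword.


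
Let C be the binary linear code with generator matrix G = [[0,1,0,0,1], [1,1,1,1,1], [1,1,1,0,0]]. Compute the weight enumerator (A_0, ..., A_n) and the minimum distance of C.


Weight distribution: A_0 = 1, A_2 = 3, A_3 = 3, A_5 = 1. Minimum distance d = 2.

Enumerate all 2^3 = 8 messages m ∈ F_2^3.
For each, compute codeword c = mG in F_2^5, then tally its weight.
  m = 000 → c = 00000, weight = 0.
  m = 100 → c = 01001, weight = 2.
  m = 010 → c = 11111, weight = 5.
  m = 110 → c = 10110, weight = 3.
  m = 001 → c = 11100, weight = 3.
  m = 101 → c = 10101, weight = 3.
  m = 011 → c = 00011, weight = 2.
  m = 111 → c = 01010, weight = 2.
Tally weights:
  weight 0: 1 codewords.
  weight 2: 3 codewords.
  weight 3: 3 codewords.
  weight 5: 1 codewords.
Minimum distance d = smallest w > 0 with A_w > 0 = 2.
Sanity: Σ A_w = 8 = 2^3 = 8 ✓.


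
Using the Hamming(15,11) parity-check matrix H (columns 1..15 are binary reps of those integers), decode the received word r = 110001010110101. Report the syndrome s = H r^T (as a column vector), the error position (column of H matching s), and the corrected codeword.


s = (1, 1, 1, 0)^T, error position = 14, corrected codeword c = 110001010110111

Compute s = H r^T mod 2 one row at a time:
  s_1 = 1 + 0 + 1 + 1 + 0 + 1 + 0 + 1 = 5 ≡ 1 (mod 2).
  s_2 = 0 + 0 + 1 + 0 + 0 + 1 + 0 + 1 = 3 ≡ 1 (mod 2).
  s_3 = 1 + 0 + 1 + 0 + 1 + 1 + 0 + 1 = 5 ≡ 1 (mod 2).
  s_4 = 1 + 0 + 0 + 0 + 0 + 1 + 1 + 1 = 4 ≡ 0 (mod 2).
s = (1, 1, 1, 0)^T — this equals column 14 of H (binary 1110), so error is at position 14.
Correct: flip bit 14 of r = 110001010110101 to get c = 110001010110111.


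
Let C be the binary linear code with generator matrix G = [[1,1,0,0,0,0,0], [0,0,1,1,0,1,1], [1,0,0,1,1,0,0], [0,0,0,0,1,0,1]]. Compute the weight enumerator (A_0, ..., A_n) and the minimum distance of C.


Weight distribution: A_0 = 1, A_2 = 2, A_3 = 6, A_4 = 3, A_5 = 2, A_6 = 2. Minimum distance d = 2.

Enumerate all 2^4 = 16 messages m ∈ F_2^4.
For each, compute codeword c = mG in F_2^7, then tally its weight.
  m = 0000 → c = 0000000, weight = 0.
  m = 1000 → c = 1100000, weight = 2.
  m = 0100 → c = 0011011, weight = 4.
  m = 1100 → c = 1111011, weight = 6.
  m = 0010 → c = 1001100, weight = 3.
  m = 1010 → c = 0101100, weight = 3.
  m = 0110 → c = 1010111, weight = 5.
  m = 1110 → c = 0110111, weight = 5.
  m = 0001 → c = 0000101, weight = 2.
  m = 1001 → c = 1100101, weight = 4.
  m = 0101 → c = 0011110, weight = 4.
  m = 1101 → c = 1111110, weight = 6.
  m = 0011 → c = 1001001, weight = 3.
  m = 1011 → c = 0101001, weight = 3.
  m = 0111 → c = 1010010, weight = 3.
  m = 1111 → c = 0110010, weight = 3.
Tally weights:
  weight 0: 1 codewords.
  weight 2: 2 codewords.
  weight 3: 6 codewords.
  weight 4: 3 codewords.
  weight 5: 2 codewords.
  weight 6: 2 codewords.
Minimum distance d = smallest w > 0 with A_w > 0 = 2.
Sanity: Σ A_w = 16 = 2^4 = 16 ✓.


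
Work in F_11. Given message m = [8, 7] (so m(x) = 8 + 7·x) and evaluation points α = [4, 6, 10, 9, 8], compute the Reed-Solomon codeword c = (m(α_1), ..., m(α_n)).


c = [3, 6, 1, 5, 9]

Message polynomial: m(x) = 8 + 7·x (mod 11).
For each evaluation point α_i, compute m(α_i) mod 11:
  α_1 = 4: Horner steps 7 → 3, so m(4) = 3.
  α_2 = 6: Horner steps 7 → 6, so m(6) = 6.
  α_3 = 10: Horner steps 7 → 1, so m(10) = 1.
  α_4 = 9: Horner steps 7 → 5, so m(9) = 5.
  α_5 = 8: Horner steps 7 → 9, so m(8) = 9.
Codeword c = [3, 6, 1, 5, 9] ∈ F_11^5.


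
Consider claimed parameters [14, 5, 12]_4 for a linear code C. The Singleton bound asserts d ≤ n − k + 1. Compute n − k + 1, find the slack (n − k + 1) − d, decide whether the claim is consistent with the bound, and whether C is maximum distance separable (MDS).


Singleton RHS = n − k + 1 = 10, slack = -2, bound violated (no such code; not MDS).

Singleton bound: d ≤ n − k + 1.
Here n = 14, k = 5, so n − k + 1 = 10.
Given d = 12, check d ≤ 10: NO.
Slack = (n − k + 1) − d = -2.
The slack is negative: d = 12 exceeds n − k + 1 = 10 by 2, so the Singleton bound is violated and no linear [14, 5, 12]_4 code can exist. In particular it is not MDS (MDS requires d = n − k + 1 exactly).
Description: the claimed parameters are [14, 5, 12]_4; such a code would be impossible (violates the Singleton bound).


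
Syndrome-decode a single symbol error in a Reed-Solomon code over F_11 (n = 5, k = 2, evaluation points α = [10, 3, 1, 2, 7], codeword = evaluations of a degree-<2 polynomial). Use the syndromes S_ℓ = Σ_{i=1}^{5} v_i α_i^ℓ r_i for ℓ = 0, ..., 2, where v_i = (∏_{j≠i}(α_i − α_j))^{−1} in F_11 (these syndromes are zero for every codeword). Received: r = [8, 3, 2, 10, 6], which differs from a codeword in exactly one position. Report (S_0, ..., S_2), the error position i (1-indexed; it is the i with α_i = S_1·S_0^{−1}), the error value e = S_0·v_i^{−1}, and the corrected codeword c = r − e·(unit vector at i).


S = (7, 10, 8), error at position 2, error magnitude e = 7, c = [8, 7, 2, 10, 6].

Step 1: column multipliers v_i = (∏_{j≠i}(α_i − α_j))^{−1} mod 11.
  i = 1 (α = 10): (10−3)(10−1)(10−2)(10−7) = 7·9·8·3 = 1512 ≡ 5, so v_1 = 5^{−1} = 9 (mod 11).
  i = 2 (α = 3): (3−10)(3−1)(3−2)(3−7) = (−7)·2·1·(−4) = 56 ≡ 1, so v_2 = 1^{−1} = 1 (mod 11).
  i = 3 (α = 1): (1−10)(1−3)(1−2)(1−7) = (−9)·(−2)·(−1)·(−6) = 108 ≡ 9, so v_3 = 9^{−1} = 5 (mod 11).
  i = 4 (α = 2): (2−10)(2−3)(2−1)(2−7) = (−8)·(−1)·1·(−5) = −40 ≡ 4, so v_4 = 4^{−1} = 3 (mod 11).
  i = 5 (α = 7): (7−10)(7−3)(7−1)(7−2) = (−3)·4·6·5 = −360 ≡ 3, so v_5 = 3^{−1} = 4 (mod 11).
  v = [9, 1, 5, 3, 4].
Step 2: syndromes of r = [8, 3, 2, 10, 6] (all sums mod 11).
  S_0 = Σ v_i r_i = 9·8 + 1·3 + 5·2 + 3·10 + 4·6 = 139 ≡ 7.
  S_1 = Σ v_i α_i r_i = 9·10·8 + 1·3·3 + 5·1·2 + 3·2·10 + 4·7·6 = 967 ≡ 10.
  α_i^2 mod 11 = [1, 9, 1, 4, 5].
  S_2 = Σ v_i α_i^2 r_i = 9·1·8 + 1·9·3 + 5·1·2 + 3·4·10 + 4·5·6 = 349 ≡ 8.
  S = (7, 10, 8) ≠ 0, so r is not a codeword (an error is present).
Step 3: locate the error. For a single error e at position i, S_ℓ = v_i·e·α_i^ℓ, so α_err = S_1/S_0.
  S_0^{−1} = 7^{−1} = 8 (mod 11), so α_err = 10·8 = 80 ≡ 3 = α_2. Error position i = 2.
  Consistency check: S_2/S_1 = 8·10 = 80 ≡ 3 = α_err ✓ (single-error assumption holds).
Step 4: error magnitude e = S_0/v_2 = S_0·∏_{j≠2}(α_2 − α_j) = 7·1 = 7 ≡ 7 (mod 11).
Step 5: correct position 2: c_2 = r_2 − e = 3 − 7 ≡ 7 (mod 11). Hence c = [8, 7, 2, 10, 6].
  Check: interpolating c through the α_i gives m(x) = 5 + 8·x (degree < 2) with m(α_i) = c_i for every i, so c is indeed a codeword.
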